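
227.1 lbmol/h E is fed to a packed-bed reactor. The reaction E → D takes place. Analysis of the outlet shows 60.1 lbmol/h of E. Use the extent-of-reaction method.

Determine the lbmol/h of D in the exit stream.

167 lbmol/h

For E: n = n₀ − 1ξ → 60.1 = 227.1 − 1ξ, giving ξ = 167 lbmol/h.
Outlet amounts (n = n₀ + ν ξ):
  E: 227.1 − 1(167) = 60.1
  D: 0 + 1(167) = 167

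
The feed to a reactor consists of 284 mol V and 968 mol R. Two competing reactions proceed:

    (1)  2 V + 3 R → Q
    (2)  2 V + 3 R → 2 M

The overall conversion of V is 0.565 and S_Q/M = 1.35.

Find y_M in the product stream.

Conversion of V: V consumed = 0.565 × 284 = 160.5 mol = 2ξ₁ + 2ξ₂.
Selectivity: 1ξ₁ / (2ξ₂) = 1.35 → ξ₁ = 2.7 ξ₂.
Substitute: (2·2.7 + 2) ξ₂ = 160.5 → ξ₂ = 21.68 mol, ξ₁ = 58.55 mol.
Outlet amounts (n = n₀ + Σ ν·ξ):
  V: 284 − 2(58.55) − 2(21.68) = 123.5
  R: 968 − 3(58.55) − 3(21.68) = 727.3
  Q: 0 + 1(58.55) = 58.55
  M: 0 + 2(21.68) = 43.37
Total out = 952.8 mol; y_M = 43.37 / 952.8 = 0.04552.

0.0455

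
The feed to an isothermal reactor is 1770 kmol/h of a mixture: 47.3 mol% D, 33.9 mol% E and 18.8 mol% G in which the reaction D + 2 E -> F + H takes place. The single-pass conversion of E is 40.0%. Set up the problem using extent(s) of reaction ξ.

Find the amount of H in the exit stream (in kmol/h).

E reacted = 0.4 × 600 = 240 kmol/h; ν_E = −2, so ξ = 240/2 = 120 kmol/h.
Outlet amounts (n = n₀ + ν ξ):
  D: 837.2 − 1(120) = 717.2
  E: 600 − 2(120) = 360
  F: 0 + 1(120) = 120
  H: 0 + 1(120) = 120
  G: 332.8 (inert)

120 kmol/h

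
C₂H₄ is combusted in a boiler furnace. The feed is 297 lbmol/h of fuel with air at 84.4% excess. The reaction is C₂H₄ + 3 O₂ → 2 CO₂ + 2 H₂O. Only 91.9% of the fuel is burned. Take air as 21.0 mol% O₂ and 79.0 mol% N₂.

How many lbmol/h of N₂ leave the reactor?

6180 lbmol/h

Stoichiometric O₂ = 3 × 297 = 891 lbmol/h; O₂ fed = 891 × 1.844 = 1643 lbmol/h.
N₂ fed = 1643 × 79/21 = 6181 lbmol/h.
Fuel reacted = 0.919 × 297 → ξ = 272.9 lbmol/h.
Outlet (n = n₀ + ν ξ):
  C₂H₄: 297 − 1(272.9) = 24.06
  O₂: 1643 − 3(272.9) = 824.2
  N₂: 6181 (inert)
  CO₂: 0 + 2(272.9) = 545.9
  H₂O: 0 + 2(272.9) = 545.9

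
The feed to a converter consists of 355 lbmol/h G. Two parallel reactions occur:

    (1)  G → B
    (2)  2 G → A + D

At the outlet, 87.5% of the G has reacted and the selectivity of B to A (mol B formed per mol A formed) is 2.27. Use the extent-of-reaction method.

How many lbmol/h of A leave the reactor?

72.7 lbmol/h

Conversion of G: G consumed = 0.875 × 355 = 310.6 lbmol/h = 1ξ₁ + 2ξ₂.
Selectivity: 1ξ₁ / (1ξ₂) = 2.27 → ξ₁ = 2.27 ξ₂.
Substitute: (1·2.27 + 2) ξ₂ = 310.6 → ξ₂ = 72.75 lbmol/h, ξ₁ = 165.1 lbmol/h.
Outlet amounts (n = n₀ + Σ ν·ξ):
  G: 355 − 1(165.1) − 2(72.75) = 44.38
  B: 0 + 1(165.1) = 165.1
  A: 0 + 1(72.75) = 72.75
  D: 0 + 1(72.75) = 72.75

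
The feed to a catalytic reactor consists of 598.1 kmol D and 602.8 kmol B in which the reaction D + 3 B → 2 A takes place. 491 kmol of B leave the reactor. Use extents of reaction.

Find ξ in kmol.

For B: n = n₀ − 3ξ → 491 = 602.8 − 3ξ, giving ξ = 37.27 kmol.
Outlet amounts (n = n₀ + ν ξ):
  D: 598.1 − 1(37.27) = 560.8
  B: 602.8 − 3(37.27) = 491
  A: 0 + 2(37.27) = 74.53

ξ = 37.3 kmol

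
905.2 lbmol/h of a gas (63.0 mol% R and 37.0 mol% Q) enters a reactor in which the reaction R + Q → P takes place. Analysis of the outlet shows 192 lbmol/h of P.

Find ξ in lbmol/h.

For P: n = n₀ + 1ξ → 192 = 0 + 1ξ, giving ξ = 192 lbmol/h.
Outlet amounts (n = n₀ + ν ξ):
  R: 570.3 − 1(192) = 378.3
  Q: 334.9 − 1(192) = 142.9
  P: 0 + 1(192) = 192

ξ = 192 lbmol/h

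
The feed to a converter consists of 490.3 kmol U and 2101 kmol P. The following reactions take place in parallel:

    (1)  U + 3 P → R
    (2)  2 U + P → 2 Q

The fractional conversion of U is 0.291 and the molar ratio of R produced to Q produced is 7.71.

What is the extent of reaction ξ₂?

ξ₂ = 8.19 kmol

Conversion of U: U consumed = 0.291 × 490.3 = 142.7 kmol = 1ξ₁ + 2ξ₂.
Selectivity: 1ξ₁ / (2ξ₂) = 7.71 → ξ₁ = 15.42 ξ₂.
Substitute: (1·15.42 + 2) ξ₂ = 142.7 → ξ₂ = 8.19 kmol, ξ₁ = 126.3 kmol.
Outlet amounts (n = n₀ + Σ ν·ξ):
  U: 490.3 − 1(126.3) − 2(8.19) = 347.6
  P: 2101 − 3(126.3) − 1(8.19) = 1714
  R: 0 + 1(126.3) = 126.3
  Q: 0 + 2(8.19) = 16.38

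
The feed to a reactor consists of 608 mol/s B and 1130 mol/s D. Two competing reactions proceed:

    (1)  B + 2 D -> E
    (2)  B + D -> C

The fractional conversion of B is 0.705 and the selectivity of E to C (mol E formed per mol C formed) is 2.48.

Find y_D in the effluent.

0.394

Conversion of B: B consumed = 0.705 × 608 = 428.6 mol/s = 1ξ₁ + 1ξ₂.
Selectivity: 1ξ₁ / (1ξ₂) = 2.48 → ξ₁ = 2.48 ξ₂.
Substitute: (1·2.48 + 1) ξ₂ = 428.6 → ξ₂ = 123.2 mol/s, ξ₁ = 305.5 mol/s.
Outlet amounts (n = n₀ + Σ ν·ξ):
  B: 608 − 1(305.5) − 1(123.2) = 179.4
  D: 1130 − 2(305.5) − 1(123.2) = 395.9
  E: 0 + 1(305.5) = 305.5
  C: 0 + 1(123.2) = 123.2
Total out = 1004 mol/s; y_D = 395.9 / 1004 = 0.3944.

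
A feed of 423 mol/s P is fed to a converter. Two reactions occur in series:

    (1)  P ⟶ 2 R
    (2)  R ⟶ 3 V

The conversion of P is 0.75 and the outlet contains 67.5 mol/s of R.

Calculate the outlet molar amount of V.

Conversion of P: P consumed = 1ξ₁ = 0.75 × 423 → ξ₁ = 317.2 mol/s.
R balance: n_R = 0 + 2ξ₁ − 1ξ₂ = 67.5 → ξ₂ = (2·317.2 − 67.5)/1 = 567 mol/s.
Outlet amounts (n = n₀ + Σ ν·ξ):
  P: 423 − 1(317.2) = 105.8
  R: 0 + 2(317.2) − 1(567) = 67.5
  V: 0 + 3(567) = 1701

1700 mol/s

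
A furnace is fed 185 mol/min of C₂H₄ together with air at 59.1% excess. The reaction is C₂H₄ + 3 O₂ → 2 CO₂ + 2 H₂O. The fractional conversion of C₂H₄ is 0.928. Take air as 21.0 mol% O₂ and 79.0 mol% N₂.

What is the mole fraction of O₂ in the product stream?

0.0838

Stoichiometric O₂ = 3 × 185 = 555 mol/min; O₂ fed = 555 × 1.591 = 883 mol/min.
N₂ fed = 883 × 79/21 = 3322 mol/min.
Fuel reacted = 0.928 × 185 → ξ = 171.7 mol/min.
Outlet (n = n₀ + ν ξ):
  C₂H₄: 185 − 1(171.7) = 13.32
  O₂: 883 − 3(171.7) = 368
  N₂: 3322 (inert)
  CO₂: 0 + 2(171.7) = 343.4
  H₂O: 0 + 2(171.7) = 343.4
Total out = 4390 mol/min; y_O₂ = 368 / 4390 = 0.08382.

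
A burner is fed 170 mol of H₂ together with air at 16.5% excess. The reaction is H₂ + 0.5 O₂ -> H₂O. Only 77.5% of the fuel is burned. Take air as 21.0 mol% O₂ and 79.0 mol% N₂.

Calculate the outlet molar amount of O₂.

Stoichiometric O₂ = 0.5 × 170 = 85 mol; O₂ fed = 85 × 1.165 = 99.03 mol.
N₂ fed = 99.03 × 79/21 = 372.5 mol.
Fuel reacted = 0.775 × 170 → ξ = 131.8 mol.
Outlet (n = n₀ + ν ξ):
  H₂: 170 − 1(131.8) = 38.25
  O₂: 99.03 − 0.5(131.8) = 33.15
  N₂: 372.5 (inert)
  H₂O: 0 + 1(131.8) = 131.8

33.2 mol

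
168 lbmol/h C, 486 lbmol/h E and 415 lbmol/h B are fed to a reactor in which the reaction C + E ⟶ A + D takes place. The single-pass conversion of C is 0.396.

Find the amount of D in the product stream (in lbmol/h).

C reacted = 0.396 × 168 = 66.53 lbmol/h; ν_C = −1, so ξ = 66.53/1 = 66.53 lbmol/h.
Outlet amounts (n = n₀ + ν ξ):
  C: 168 − 1(66.53) = 101.5
  E: 486 − 1(66.53) = 419.5
  A: 0 + 1(66.53) = 66.53
  D: 0 + 1(66.53) = 66.53
  B: 415 (inert)

66.5 lbmol/h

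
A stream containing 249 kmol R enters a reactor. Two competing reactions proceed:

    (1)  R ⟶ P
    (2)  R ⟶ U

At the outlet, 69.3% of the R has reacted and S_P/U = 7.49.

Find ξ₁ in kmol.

Conversion of R: R consumed = 0.693 × 249 = 172.6 kmol = 1ξ₁ + 1ξ₂.
Selectivity: 1ξ₁ / (1ξ₂) = 7.49 → ξ₁ = 7.49 ξ₂.
Substitute: (1·7.49 + 1) ξ₂ = 172.6 → ξ₂ = 20.32 kmol, ξ₁ = 152.2 kmol.
Outlet amounts (n = n₀ + Σ ν·ξ):
  R: 249 − 1(152.2) − 1(20.32) = 76.44
  P: 0 + 1(152.2) = 152.2
  U: 0 + 1(20.32) = 20.32

ξ₁ = 152 kmol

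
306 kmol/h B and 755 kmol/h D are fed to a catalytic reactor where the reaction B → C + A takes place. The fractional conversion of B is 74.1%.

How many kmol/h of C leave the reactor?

B reacted = 0.741 × 306 = 226.7 kmol/h; ν_B = −1, so ξ = 226.7/1 = 226.7 kmol/h.
Outlet amounts (n = n₀ + ν ξ):
  B: 306 − 1(226.7) = 79.25
  C: 0 + 1(226.7) = 226.7
  A: 0 + 1(226.7) = 226.7
  D: 755 (inert)

227 kmol/h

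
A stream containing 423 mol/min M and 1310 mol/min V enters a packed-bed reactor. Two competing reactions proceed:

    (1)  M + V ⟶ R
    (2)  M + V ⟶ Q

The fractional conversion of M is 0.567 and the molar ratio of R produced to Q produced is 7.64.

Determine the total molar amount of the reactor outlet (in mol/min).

1490 mol/min

Conversion of M: M consumed = 0.567 × 423 = 239.8 mol/min = 1ξ₁ + 1ξ₂.
Selectivity: 1ξ₁ / (1ξ₂) = 7.64 → ξ₁ = 7.64 ξ₂.
Substitute: (1·7.64 + 1) ξ₂ = 239.8 → ξ₂ = 27.76 mol/min, ξ₁ = 212.1 mol/min.
Outlet amounts (n = n₀ + Σ ν·ξ):
  M: 423 − 1(212.1) − 1(27.76) = 183.2
  V: 1310 − 1(212.1) − 1(27.76) = 1070
  R: 0 + 1(212.1) = 212.1
  Q: 0 + 1(27.76) = 27.76
Total out = 183.2 + 1070 + 212.1 + 27.76 = 1493 mol/min.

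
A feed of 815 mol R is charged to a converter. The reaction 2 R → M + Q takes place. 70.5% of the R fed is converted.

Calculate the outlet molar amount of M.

R reacted = 0.705 × 815 = 574.6 mol; ν_R = −2, so ξ = 574.6/2 = 287.3 mol.
Outlet amounts (n = n₀ + ν ξ):
  R: 815 − 2(287.3) = 240.4
  M: 0 + 1(287.3) = 287.3
  Q: 0 + 1(287.3) = 287.3

287 mol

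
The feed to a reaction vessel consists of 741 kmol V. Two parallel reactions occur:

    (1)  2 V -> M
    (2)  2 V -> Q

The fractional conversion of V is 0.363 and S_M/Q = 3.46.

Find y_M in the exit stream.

Conversion of V: V consumed = 0.363 × 741 = 269 kmol = 2ξ₁ + 2ξ₂.
Selectivity: 1ξ₁ / (1ξ₂) = 3.46 → ξ₁ = 3.46 ξ₂.
Substitute: (2·3.46 + 2) ξ₂ = 269 → ξ₂ = 30.16 kmol, ξ₁ = 104.3 kmol.
Outlet amounts (n = n₀ + Σ ν·ξ):
  V: 741 − 2(104.3) − 2(30.16) = 472
  M: 0 + 1(104.3) = 104.3
  Q: 0 + 1(30.16) = 30.16
Total out = 606.5 kmol; y_M = 104.3 / 606.5 = 0.172.

0.172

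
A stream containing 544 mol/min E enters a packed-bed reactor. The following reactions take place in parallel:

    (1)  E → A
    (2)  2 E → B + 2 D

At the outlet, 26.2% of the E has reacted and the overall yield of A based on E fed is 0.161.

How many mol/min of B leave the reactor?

Yield of A: 1ξ₁ / 544 = 0.161 → ξ₁ = 87.58 mol/min.
Conversion of E: 1ξ₁ + 2ξ₂ = 0.262 × 544 = 142.5 → ξ₂ = 27.47 mol/min.
Outlet amounts (n = n₀ + Σ ν·ξ):
  E: 544 − 1(87.58) − 2(27.47) = 401.5
  A: 0 + 1(87.58) = 87.58
  B: 0 + 1(27.47) = 27.47
  D: 0 + 2(27.47) = 54.94

27.5 mol/min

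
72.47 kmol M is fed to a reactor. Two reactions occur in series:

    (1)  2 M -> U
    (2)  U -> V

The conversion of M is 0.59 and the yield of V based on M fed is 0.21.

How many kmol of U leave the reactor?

Conversion of M: M consumed = 2ξ₁ = 0.59 × 72.47 → ξ₁ = 21.38 kmol.
Yield of V: 1ξ₂ / 72.47 = 0.21 → ξ₂ = 15.22 kmol.
Outlet amounts (n = n₀ + Σ ν·ξ):
  M: 72.47 − 2(21.38) = 29.71
  U: 0 + 1(21.38) − 1(15.22) = 6.16
  V: 0 + 1(15.22) = 15.22

6.16 kmol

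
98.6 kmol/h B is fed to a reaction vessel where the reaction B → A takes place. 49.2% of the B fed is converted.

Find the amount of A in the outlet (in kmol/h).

48.5 kmol/h

B reacted = 0.492 × 98.6 = 48.51 kmol/h; ν_B = −1, so ξ = 48.51/1 = 48.51 kmol/h.
Outlet amounts (n = n₀ + ν ξ):
  B: 98.6 − 1(48.51) = 50.09
  A: 0 + 1(48.51) = 48.51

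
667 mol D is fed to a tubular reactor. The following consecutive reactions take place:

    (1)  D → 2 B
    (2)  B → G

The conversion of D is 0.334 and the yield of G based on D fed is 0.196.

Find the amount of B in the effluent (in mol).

Conversion of D: D consumed = 1ξ₁ = 0.334 × 667 → ξ₁ = 222.8 mol.
Yield of G: 1ξ₂ / 667 = 0.196 → ξ₂ = 130.7 mol.
Outlet amounts (n = n₀ + Σ ν·ξ):
  D: 667 − 1(222.8) = 444.2
  B: 0 + 2(222.8) − 1(130.7) = 314.8
  G: 0 + 1(130.7) = 130.7

315 mol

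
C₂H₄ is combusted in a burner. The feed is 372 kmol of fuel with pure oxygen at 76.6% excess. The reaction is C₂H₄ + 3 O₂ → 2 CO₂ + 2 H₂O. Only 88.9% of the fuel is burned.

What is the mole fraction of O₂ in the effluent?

Stoichiometric O₂ = 3 × 372 = 1116 kmol; O₂ fed = 1116 × 1.766 = 1971 kmol.
Fuel reacted = 0.889 × 372 → ξ = 330.7 kmol.
Outlet (n = n₀ + ν ξ):
  C₂H₄: 372 − 1(330.7) = 41.29
  O₂: 1971 − 3(330.7) = 978.7
  CO₂: 0 + 2(330.7) = 661.4
  H₂O: 0 + 2(330.7) = 661.4
Total out = 2343 kmol; y_O₂ = 978.7 / 2343 = 0.4178.

0.418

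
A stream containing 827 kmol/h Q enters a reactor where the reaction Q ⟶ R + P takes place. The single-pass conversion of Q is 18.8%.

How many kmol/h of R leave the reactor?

Q reacted = 0.188 × 827 = 155.5 kmol/h; ν_Q = −1, so ξ = 155.5/1 = 155.5 kmol/h.
Outlet amounts (n = n₀ + ν ξ):
  Q: 827 − 1(155.5) = 671.5
  R: 0 + 1(155.5) = 155.5
  P: 0 + 1(155.5) = 155.5

155 kmol/h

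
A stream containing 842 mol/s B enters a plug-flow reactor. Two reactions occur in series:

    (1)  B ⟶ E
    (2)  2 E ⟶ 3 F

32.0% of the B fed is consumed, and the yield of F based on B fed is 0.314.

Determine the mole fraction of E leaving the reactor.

Conversion of B: B consumed = 1ξ₁ = 0.32 × 842 → ξ₁ = 269.4 mol/s.
Yield of F: 3ξ₂ / 842 = 0.314 → ξ₂ = 88.13 mol/s.
Outlet amounts (n = n₀ + Σ ν·ξ):
  B: 842 − 1(269.4) = 572.6
  E: 0 + 1(269.4) − 2(88.13) = 93.18
  F: 0 + 3(88.13) = 264.4
Total out = 930.1 mol/s; y_E = 93.18 / 930.1 = 0.1002.

0.1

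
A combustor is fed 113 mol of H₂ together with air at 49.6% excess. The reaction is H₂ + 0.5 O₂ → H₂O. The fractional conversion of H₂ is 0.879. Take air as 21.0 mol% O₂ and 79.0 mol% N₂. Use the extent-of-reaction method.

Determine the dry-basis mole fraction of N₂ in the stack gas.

0.868

Stoichiometric O₂ = 0.5 × 113 = 56.5 mol; O₂ fed = 56.5 × 1.496 = 84.52 mol.
N₂ fed = 84.52 × 79/21 = 318 mol.
Fuel reacted = 0.879 × 113 → ξ = 99.33 mol.
Outlet (n = n₀ + ν ξ):
  H₂: 113 − 1(99.33) = 13.67
  O₂: 84.52 − 0.5(99.33) = 34.86
  N₂: 318 (inert)
  H₂O: 0 + 1(99.33) = 99.33
Dry total = 366.5 mol; y_N₂ (dry) = 318 / 366.5 = 0.8676.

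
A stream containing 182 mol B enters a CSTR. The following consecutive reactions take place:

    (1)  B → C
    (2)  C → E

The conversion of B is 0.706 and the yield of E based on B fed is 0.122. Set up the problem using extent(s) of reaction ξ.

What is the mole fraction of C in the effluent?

0.584

Conversion of B: B consumed = 1ξ₁ = 0.706 × 182 → ξ₁ = 128.5 mol.
Yield of E: 1ξ₂ / 182 = 0.122 → ξ₂ = 22.2 mol.
Outlet amounts (n = n₀ + Σ ν·ξ):
  B: 182 − 1(128.5) = 53.51
  C: 0 + 1(128.5) − 1(22.2) = 106.3
  E: 0 + 1(22.2) = 22.2
Total out = 182 mol; y_C = 106.3 / 182 = 0.584.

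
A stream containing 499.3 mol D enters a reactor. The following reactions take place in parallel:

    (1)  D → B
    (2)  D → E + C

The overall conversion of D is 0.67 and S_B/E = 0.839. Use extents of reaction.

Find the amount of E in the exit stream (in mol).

182 mol

Conversion of D: D consumed = 0.67 × 499.3 = 334.5 mol = 1ξ₁ + 1ξ₂.
Selectivity: 1ξ₁ / (1ξ₂) = 0.839 → ξ₁ = 0.839 ξ₂.
Substitute: (1·0.839 + 1) ξ₂ = 334.5 → ξ₂ = 181.9 mol, ξ₁ = 152.6 mol.
Outlet amounts (n = n₀ + Σ ν·ξ):
  D: 499.3 − 1(152.6) − 1(181.9) = 164.8
  B: 0 + 1(152.6) = 152.6
  E: 0 + 1(181.9) = 181.9
  C: 0 + 1(181.9) = 181.9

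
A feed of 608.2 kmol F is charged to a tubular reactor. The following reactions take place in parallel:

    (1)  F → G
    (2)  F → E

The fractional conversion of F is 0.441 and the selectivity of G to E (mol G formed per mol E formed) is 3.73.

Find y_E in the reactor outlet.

Conversion of F: F consumed = 0.441 × 608.2 = 268.2 kmol = 1ξ₁ + 1ξ₂.
Selectivity: 1ξ₁ / (1ξ₂) = 3.73 → ξ₁ = 3.73 ξ₂.
Substitute: (1·3.73 + 1) ξ₂ = 268.2 → ξ₂ = 56.71 kmol, ξ₁ = 211.5 kmol.
Outlet amounts (n = n₀ + Σ ν·ξ):
  F: 608.2 − 1(211.5) − 1(56.71) = 340
  G: 0 + 1(211.5) = 211.5
  E: 0 + 1(56.71) = 56.71
Total out = 608.2 kmol; y_E = 56.71 / 608.2 = 0.09323.

0.0932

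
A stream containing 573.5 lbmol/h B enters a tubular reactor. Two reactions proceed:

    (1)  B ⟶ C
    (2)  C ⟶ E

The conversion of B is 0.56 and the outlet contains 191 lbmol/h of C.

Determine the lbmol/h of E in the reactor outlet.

Conversion of B: B consumed = 1ξ₁ = 0.56 × 573.5 → ξ₁ = 321.2 lbmol/h.
C balance: n_C = 0 + 1ξ₁ − 1ξ₂ = 191 → ξ₂ = (1·321.2 − 191)/1 = 130.2 lbmol/h.
Outlet amounts (n = n₀ + Σ ν·ξ):
  B: 573.5 − 1(321.2) = 252.3
  C: 0 + 1(321.2) − 1(130.2) = 191
  E: 0 + 1(130.2) = 130.2

130 lbmol/h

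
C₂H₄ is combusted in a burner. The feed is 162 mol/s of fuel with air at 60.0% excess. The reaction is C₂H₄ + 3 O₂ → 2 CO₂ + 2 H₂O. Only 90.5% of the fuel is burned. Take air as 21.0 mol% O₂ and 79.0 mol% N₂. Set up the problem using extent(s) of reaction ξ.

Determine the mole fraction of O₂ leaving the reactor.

Stoichiometric O₂ = 3 × 162 = 486 mol/s; O₂ fed = 486 × 1.600 = 777.6 mol/s.
N₂ fed = 777.6 × 79/21 = 2925 mol/s.
Fuel reacted = 0.905 × 162 → ξ = 146.6 mol/s.
Outlet (n = n₀ + ν ξ):
  C₂H₄: 162 − 1(146.6) = 15.39
  O₂: 777.6 − 3(146.6) = 337.8
  N₂: 2925 (inert)
  CO₂: 0 + 2(146.6) = 293.2
  H₂O: 0 + 2(146.6) = 293.2
Total out = 3865 mol/s; y_O₂ = 337.8 / 3865 = 0.0874.

0.0874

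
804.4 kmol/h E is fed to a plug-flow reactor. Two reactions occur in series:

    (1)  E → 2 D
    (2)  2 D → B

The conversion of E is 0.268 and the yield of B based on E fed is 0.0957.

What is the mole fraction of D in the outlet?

0.294

Conversion of E: E consumed = 1ξ₁ = 0.268 × 804.4 → ξ₁ = 215.6 kmol/h.
Yield of B: 1ξ₂ / 804.4 = 0.0957 → ξ₂ = 76.98 kmol/h.
Outlet amounts (n = n₀ + Σ ν·ξ):
  E: 804.4 − 1(215.6) = 588.8
  D: 0 + 2(215.6) − 2(76.98) = 277.2
  B: 0 + 1(76.98) = 76.98
Total out = 943 kmol/h; y_D = 277.2 / 943 = 0.294.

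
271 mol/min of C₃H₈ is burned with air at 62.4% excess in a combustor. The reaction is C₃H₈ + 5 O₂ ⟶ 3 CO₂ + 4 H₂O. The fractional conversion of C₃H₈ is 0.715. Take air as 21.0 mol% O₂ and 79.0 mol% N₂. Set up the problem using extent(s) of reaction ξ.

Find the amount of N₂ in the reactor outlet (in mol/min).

Stoichiometric O₂ = 5 × 271 = 1355 mol/min; O₂ fed = 1355 × 1.624 = 2201 mol/min.
N₂ fed = 2201 × 79/21 = 8278 mol/min.
Fuel reacted = 0.715 × 271 → ξ = 193.8 mol/min.
Outlet (n = n₀ + ν ξ):
  C₃H₈: 271 − 1(193.8) = 77.24
  O₂: 2201 − 5(193.8) = 1232
  N₂: 8278 (inert)
  CO₂: 0 + 3(193.8) = 581.3
  H₂O: 0 + 4(193.8) = 775.1

8280 mol/min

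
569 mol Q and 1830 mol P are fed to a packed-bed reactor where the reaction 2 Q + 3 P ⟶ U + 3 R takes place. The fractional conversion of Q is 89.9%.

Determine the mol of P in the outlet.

1060 mol

Q reacted = 0.899 × 569 = 511.5 mol; ν_Q = −2, so ξ = 511.5/2 = 255.8 mol.
Outlet amounts (n = n₀ + ν ξ):
  Q: 569 − 2(255.8) = 57.47
  P: 1830 − 3(255.8) = 1063
  U: 0 + 1(255.8) = 255.8
  R: 0 + 3(255.8) = 767.3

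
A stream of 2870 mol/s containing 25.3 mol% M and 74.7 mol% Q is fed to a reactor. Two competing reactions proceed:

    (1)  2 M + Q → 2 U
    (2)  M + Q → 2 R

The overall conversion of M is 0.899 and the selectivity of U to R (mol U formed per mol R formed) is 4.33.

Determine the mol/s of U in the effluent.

585 mol/s

Conversion of M: M consumed = 0.899 × 726.1 = 652.8 mol/s = 2ξ₁ + 1ξ₂.
Selectivity: 2ξ₁ / (2ξ₂) = 4.33 → ξ₁ = 4.33 ξ₂.
Substitute: (2·4.33 + 1) ξ₂ = 652.8 → ξ₂ = 67.57 mol/s, ξ₁ = 292.6 mol/s.
Outlet amounts (n = n₀ + Σ ν·ξ):
  M: 726.1 − 2(292.6) − 1(67.57) = 73.34
  Q: 2144 − 1(292.6) − 1(67.57) = 1784
  U: 0 + 2(292.6) = 585.2
  R: 0 + 2(67.57) = 135.1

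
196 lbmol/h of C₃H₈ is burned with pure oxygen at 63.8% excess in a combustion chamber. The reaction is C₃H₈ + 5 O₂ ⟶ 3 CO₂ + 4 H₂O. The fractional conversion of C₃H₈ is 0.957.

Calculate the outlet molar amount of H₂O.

Stoichiometric O₂ = 5 × 196 = 980 lbmol/h; O₂ fed = 980 × 1.638 = 1605 lbmol/h.
Fuel reacted = 0.957 × 196 → ξ = 187.6 lbmol/h.
Outlet (n = n₀ + ν ξ):
  C₃H₈: 196 − 1(187.6) = 8.428
  O₂: 1605 − 5(187.6) = 667.4
  CO₂: 0 + 3(187.6) = 562.7
  H₂O: 0 + 4(187.6) = 750.3

750 lbmol/h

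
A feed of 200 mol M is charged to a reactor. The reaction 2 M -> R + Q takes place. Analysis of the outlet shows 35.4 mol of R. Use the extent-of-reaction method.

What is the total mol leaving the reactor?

200 mol

For R: n = n₀ + 1ξ → 35.4 = 0 + 1ξ, giving ξ = 35.4 mol.
Outlet amounts (n = n₀ + ν ξ):
  M: 200 − 2(35.4) = 129.2
  R: 0 + 1(35.4) = 35.4
  Q: 0 + 1(35.4) = 35.4
Total out = 129.2 + 35.4 + 35.4 = 200 mol.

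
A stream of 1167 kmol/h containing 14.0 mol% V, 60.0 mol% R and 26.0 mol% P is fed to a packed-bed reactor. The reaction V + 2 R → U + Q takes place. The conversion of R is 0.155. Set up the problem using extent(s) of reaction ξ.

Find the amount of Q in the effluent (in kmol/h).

54.3 kmol/h

R reacted = 0.155 × 700.2 = 108.5 kmol/h; ν_R = −2, so ξ = 108.5/2 = 54.27 kmol/h.
Outlet amounts (n = n₀ + ν ξ):
  V: 163.4 − 1(54.27) = 109.1
  R: 700.2 − 2(54.27) = 591.7
  U: 0 + 1(54.27) = 54.27
  Q: 0 + 1(54.27) = 54.27
  P: 303.4 (inert)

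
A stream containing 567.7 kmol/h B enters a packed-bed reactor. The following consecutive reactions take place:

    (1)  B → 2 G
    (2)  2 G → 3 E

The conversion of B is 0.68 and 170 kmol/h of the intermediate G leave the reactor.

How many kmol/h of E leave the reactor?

903 kmol/h

Conversion of B: B consumed = 1ξ₁ = 0.68 × 567.7 → ξ₁ = 386 kmol/h.
G balance: n_G = 0 + 2ξ₁ − 2ξ₂ = 170 → ξ₂ = (2·386 − 170)/2 = 301 kmol/h.
Outlet amounts (n = n₀ + Σ ν·ξ):
  B: 567.7 − 1(386) = 181.7
  G: 0 + 2(386) − 2(301) = 170
  E: 0 + 3(301) = 903.1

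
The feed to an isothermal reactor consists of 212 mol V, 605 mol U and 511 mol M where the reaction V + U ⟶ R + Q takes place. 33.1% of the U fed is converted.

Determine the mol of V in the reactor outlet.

11.7 mol

U reacted = 0.331 × 605 = 200.3 mol; ν_U = −1, so ξ = 200.3/1 = 200.3 mol.
Outlet amounts (n = n₀ + ν ξ):
  V: 212 − 1(200.3) = 11.74
  U: 605 − 1(200.3) = 404.7
  R: 0 + 1(200.3) = 200.3
  Q: 0 + 1(200.3) = 200.3
  M: 511 (inert)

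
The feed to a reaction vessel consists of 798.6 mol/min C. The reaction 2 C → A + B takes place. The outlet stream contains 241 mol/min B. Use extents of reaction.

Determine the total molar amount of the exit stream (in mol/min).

For B: n = n₀ + 1ξ → 241 = 0 + 1ξ, giving ξ = 241 mol/min.
Outlet amounts (n = n₀ + ν ξ):
  C: 798.6 − 2(241) = 316.6
  A: 0 + 1(241) = 241
  B: 0 + 1(241) = 241
Total out = 316.6 + 241 + 241 = 798.6 mol/min.

799 mol/min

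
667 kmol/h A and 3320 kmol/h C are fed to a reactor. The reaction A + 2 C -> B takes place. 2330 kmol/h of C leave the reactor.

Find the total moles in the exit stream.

For C: n = n₀ − 2ξ → 2330 = 3320 − 2ξ, giving ξ = 495 kmol/h.
Outlet amounts (n = n₀ + ν ξ):
  A: 667 − 1(495) = 172
  C: 3320 − 2(495) = 2330
  B: 0 + 1(495) = 495
Total out = 172 + 2330 + 495 = 2997 kmol/h.

3000 kmol/h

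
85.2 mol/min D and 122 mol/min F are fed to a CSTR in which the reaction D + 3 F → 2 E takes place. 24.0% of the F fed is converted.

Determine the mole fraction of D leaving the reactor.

F reacted = 0.24 × 122 = 29.28 mol/min; ν_F = −3, so ξ = 29.28/3 = 9.76 mol/min.
Outlet amounts (n = n₀ + ν ξ):
  D: 85.2 − 1(9.76) = 75.44
  F: 122 − 3(9.76) = 92.72
  E: 0 + 2(9.76) = 19.52
Total out = 187.7 mol/min; y_D = 75.44 / 187.7 = 0.402.

0.402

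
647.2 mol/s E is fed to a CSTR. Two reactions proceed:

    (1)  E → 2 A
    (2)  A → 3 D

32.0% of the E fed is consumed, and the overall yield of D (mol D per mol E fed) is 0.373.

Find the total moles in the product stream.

Conversion of E: E consumed = 1ξ₁ = 0.32 × 647.2 → ξ₁ = 207.1 mol/s.
Yield of D: 3ξ₂ / 647.2 = 0.373 → ξ₂ = 80.47 mol/s.
Outlet amounts (n = n₀ + Σ ν·ξ):
  E: 647.2 − 1(207.1) = 440.1
  A: 0 + 2(207.1) − 1(80.47) = 333.7
  D: 0 + 3(80.47) = 241.4
Total out = 440.1 + 333.7 + 241.4 = 1015 mol/s.

1020 mol/s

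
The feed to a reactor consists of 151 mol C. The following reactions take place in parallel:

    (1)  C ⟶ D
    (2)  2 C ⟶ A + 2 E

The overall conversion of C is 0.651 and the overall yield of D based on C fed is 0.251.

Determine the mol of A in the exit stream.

Yield of D: 1ξ₁ / 151 = 0.251 → ξ₁ = 37.9 mol.
Conversion of C: 1ξ₁ + 2ξ₂ = 0.651 × 151 = 98.3 → ξ₂ = 30.2 mol.
Outlet amounts (n = n₀ + Σ ν·ξ):
  C: 151 − 1(37.9) − 2(30.2) = 52.7
  D: 0 + 1(37.9) = 37.9
  A: 0 + 1(30.2) = 30.2
  E: 0 + 2(30.2) = 60.4

30.2 mol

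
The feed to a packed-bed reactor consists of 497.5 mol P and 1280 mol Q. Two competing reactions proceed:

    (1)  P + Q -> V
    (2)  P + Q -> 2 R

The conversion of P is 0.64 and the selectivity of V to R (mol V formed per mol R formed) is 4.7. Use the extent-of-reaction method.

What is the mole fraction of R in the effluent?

Conversion of P: P consumed = 0.64 × 497.5 = 318.4 mol = 1ξ₁ + 1ξ₂.
Selectivity: 1ξ₁ / (2ξ₂) = 4.7 → ξ₁ = 9.4 ξ₂.
Substitute: (1·9.4 + 1) ξ₂ = 318.4 → ξ₂ = 30.62 mol, ξ₁ = 287.8 mol.
Outlet amounts (n = n₀ + Σ ν·ξ):
  P: 497.5 − 1(287.8) − 1(30.62) = 179.1
  Q: 1280 − 1(287.8) − 1(30.62) = 961.6
  V: 0 + 1(287.8) = 287.8
  R: 0 + 2(30.62) = 61.23
Total out = 1490 mol; y_R = 61.23 / 1490 = 0.0411.

0.0411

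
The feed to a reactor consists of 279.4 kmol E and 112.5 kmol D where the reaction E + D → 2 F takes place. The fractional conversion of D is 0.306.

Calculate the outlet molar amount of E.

D reacted = 0.306 × 112.5 = 34.42 kmol; ν_D = −1, so ξ = 34.42/1 = 34.42 kmol.
Outlet amounts (n = n₀ + ν ξ):
  E: 279.4 − 1(34.42) = 245
  D: 112.5 − 1(34.42) = 78.08
  F: 0 + 2(34.42) = 68.85

245 kmol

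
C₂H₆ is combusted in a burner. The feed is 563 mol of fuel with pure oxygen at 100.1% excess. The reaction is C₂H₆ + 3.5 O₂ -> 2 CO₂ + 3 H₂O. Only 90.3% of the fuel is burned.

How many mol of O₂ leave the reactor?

Stoichiometric O₂ = 3.5 × 563 = 1970 mol; O₂ fed = 1970 × 2.001 = 3943 mol.
Fuel reacted = 0.903 × 563 → ξ = 508.4 mol.
Outlet (n = n₀ + ν ξ):
  C₂H₆: 563 − 1(508.4) = 54.61
  O₂: 3943 − 3.5(508.4) = 2164
  CO₂: 0 + 2(508.4) = 1017
  H₂O: 0 + 3(508.4) = 1525

2160 mol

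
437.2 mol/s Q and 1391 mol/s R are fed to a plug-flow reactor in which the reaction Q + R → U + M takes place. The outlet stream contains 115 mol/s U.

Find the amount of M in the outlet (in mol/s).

115 mol/s

For U: n = n₀ + 1ξ → 115 = 0 + 1ξ, giving ξ = 115 mol/s.
Outlet amounts (n = n₀ + ν ξ):
  Q: 437.2 − 1(115) = 322.2
  R: 1391 − 1(115) = 1276
  U: 0 + 1(115) = 115
  M: 0 + 1(115) = 115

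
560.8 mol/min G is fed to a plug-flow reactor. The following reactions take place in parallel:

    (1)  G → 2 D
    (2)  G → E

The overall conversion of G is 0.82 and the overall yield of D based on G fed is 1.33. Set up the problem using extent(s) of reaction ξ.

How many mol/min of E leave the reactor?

Yield of D: 2ξ₁ / 560.8 = 1.33 → ξ₁ = 372.9 mol/min.
Conversion of G: 1ξ₁ + 1ξ₂ = 0.82 × 560.8 = 459.9 → ξ₂ = 86.92 mol/min.
Outlet amounts (n = n₀ + Σ ν·ξ):
  G: 560.8 − 1(372.9) − 1(86.92) = 100.9
  D: 0 + 2(372.9) = 745.9
  E: 0 + 1(86.92) = 86.92

86.9 mol/min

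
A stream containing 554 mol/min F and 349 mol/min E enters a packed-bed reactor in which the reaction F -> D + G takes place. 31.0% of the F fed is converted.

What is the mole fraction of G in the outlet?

F reacted = 0.31 × 554 = 171.7 mol/min; ν_F = −1, so ξ = 171.7/1 = 171.7 mol/min.
Outlet amounts (n = n₀ + ν ξ):
  F: 554 − 1(171.7) = 382.3
  D: 0 + 1(171.7) = 171.7
  G: 0 + 1(171.7) = 171.7
  E: 349 (inert)
Total out = 1075 mol/min; y_G = 171.7 / 1075 = 0.1598.

0.16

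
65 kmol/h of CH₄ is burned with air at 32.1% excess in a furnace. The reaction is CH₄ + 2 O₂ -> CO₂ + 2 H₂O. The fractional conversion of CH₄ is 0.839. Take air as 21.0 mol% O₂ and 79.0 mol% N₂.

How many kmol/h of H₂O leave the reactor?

Stoichiometric O₂ = 2 × 65 = 130 kmol/h; O₂ fed = 130 × 1.321 = 171.7 kmol/h.
N₂ fed = 171.7 × 79/21 = 646 kmol/h.
Fuel reacted = 0.839 × 65 → ξ = 54.53 kmol/h.
Outlet (n = n₀ + ν ξ):
  CH₄: 65 − 1(54.53) = 10.47
  O₂: 171.7 − 2(54.53) = 62.66
  N₂: 646 (inert)
  CO₂: 0 + 1(54.53) = 54.53
  H₂O: 0 + 2(54.53) = 109.1

109 kmol/h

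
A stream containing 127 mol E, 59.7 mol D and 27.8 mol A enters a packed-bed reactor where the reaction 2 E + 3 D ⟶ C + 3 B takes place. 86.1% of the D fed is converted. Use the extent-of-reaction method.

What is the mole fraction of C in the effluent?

D reacted = 0.861 × 59.7 = 51.4 mol; ν_D = −3, so ξ = 51.4/3 = 17.13 mol.
Outlet amounts (n = n₀ + ν ξ):
  E: 127 − 2(17.13) = 92.73
  D: 59.7 − 3(17.13) = 8.298
  C: 0 + 1(17.13) = 17.13
  B: 0 + 3(17.13) = 51.4
  A: 27.8 (inert)
Total out = 197.4 mol; y_C = 17.13 / 197.4 = 0.08681.

0.0868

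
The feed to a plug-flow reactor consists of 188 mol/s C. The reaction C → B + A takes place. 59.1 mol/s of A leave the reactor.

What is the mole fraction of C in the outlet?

0.522

For A: n = n₀ + 1ξ → 59.1 = 0 + 1ξ, giving ξ = 59.1 mol/s.
Outlet amounts (n = n₀ + ν ξ):
  C: 188 − 1(59.1) = 128.9
  B: 0 + 1(59.1) = 59.1
  A: 0 + 1(59.1) = 59.1
Total out = 247.1 mol/s; y_C = 128.9 / 247.1 = 0.5217.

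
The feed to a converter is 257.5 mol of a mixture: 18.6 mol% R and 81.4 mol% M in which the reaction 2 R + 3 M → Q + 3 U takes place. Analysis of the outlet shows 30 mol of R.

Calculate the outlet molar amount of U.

26.8 mol

For R: n = n₀ − 2ξ → 30 = 47.9 − 2ξ, giving ξ = 8.948 mol.
Outlet amounts (n = n₀ + ν ξ):
  R: 47.9 − 2(8.948) = 30
  M: 209.6 − 3(8.948) = 182.8
  Q: 0 + 1(8.948) = 8.948
  U: 0 + 3(8.948) = 26.84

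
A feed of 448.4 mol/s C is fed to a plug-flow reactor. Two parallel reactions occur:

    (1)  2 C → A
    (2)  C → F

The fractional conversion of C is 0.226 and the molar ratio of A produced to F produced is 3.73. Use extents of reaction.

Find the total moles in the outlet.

Conversion of C: C consumed = 0.226 × 448.4 = 101.3 mol/s = 2ξ₁ + 1ξ₂.
Selectivity: 1ξ₁ / (1ξ₂) = 3.73 → ξ₁ = 3.73 ξ₂.
Substitute: (2·3.73 + 1) ξ₂ = 101.3 → ξ₂ = 11.98 mol/s, ξ₁ = 44.68 mol/s.
Outlet amounts (n = n₀ + Σ ν·ξ):
  C: 448.4 − 2(44.68) − 1(11.98) = 347.1
  A: 0 + 1(44.68) = 44.68
  F: 0 + 1(11.98) = 11.98
Total out = 347.1 + 44.68 + 11.98 = 403.7 mol/s.

404 mol/s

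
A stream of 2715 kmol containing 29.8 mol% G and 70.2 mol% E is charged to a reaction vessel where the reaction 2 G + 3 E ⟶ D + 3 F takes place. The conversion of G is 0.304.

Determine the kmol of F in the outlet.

369 kmol

G reacted = 0.304 × 809.1 = 246 kmol; ν_G = −2, so ξ = 246/2 = 123 kmol.
Outlet amounts (n = n₀ + ν ξ):
  G: 809.1 − 2(123) = 563.1
  E: 1906 − 3(123) = 1537
  D: 0 + 1(123) = 123
  F: 0 + 3(123) = 368.9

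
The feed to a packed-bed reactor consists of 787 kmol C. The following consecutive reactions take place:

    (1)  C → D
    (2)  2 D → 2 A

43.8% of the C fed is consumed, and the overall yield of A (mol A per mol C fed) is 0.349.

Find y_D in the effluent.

Conversion of C: C consumed = 1ξ₁ = 0.438 × 787 → ξ₁ = 344.7 kmol.
Yield of A: 2ξ₂ / 787 = 0.349 → ξ₂ = 137.3 kmol.
Outlet amounts (n = n₀ + Σ ν·ξ):
  C: 787 − 1(344.7) = 442.3
  D: 0 + 1(344.7) − 2(137.3) = 70.04
  A: 0 + 2(137.3) = 274.7
Total out = 787 kmol; y_D = 70.04 / 787 = 0.089.

0.089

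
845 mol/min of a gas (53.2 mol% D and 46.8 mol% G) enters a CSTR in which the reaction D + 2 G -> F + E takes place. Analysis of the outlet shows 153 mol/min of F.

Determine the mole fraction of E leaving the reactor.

For F: n = n₀ + 1ξ → 153 = 0 + 1ξ, giving ξ = 153 mol/min.
Outlet amounts (n = n₀ + ν ξ):
  D: 449.5 − 1(153) = 296.5
  G: 395.5 − 2(153) = 89.46
  F: 0 + 1(153) = 153
  E: 0 + 1(153) = 153
Total out = 692 mol/min; y_E = 153 / 692 = 0.2211.

0.221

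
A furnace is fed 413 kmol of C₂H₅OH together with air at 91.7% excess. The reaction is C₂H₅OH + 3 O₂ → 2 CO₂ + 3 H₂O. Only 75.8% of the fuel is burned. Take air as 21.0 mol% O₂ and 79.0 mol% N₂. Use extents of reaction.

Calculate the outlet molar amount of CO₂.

Stoichiometric O₂ = 3 × 413 = 1239 kmol; O₂ fed = 1239 × 1.917 = 2375 kmol.
N₂ fed = 2375 × 79/21 = 8935 kmol.
Fuel reacted = 0.758 × 413 → ξ = 313.1 kmol.
Outlet (n = n₀ + ν ξ):
  C₂H₅OH: 413 − 1(313.1) = 99.95
  O₂: 2375 − 3(313.1) = 1436
  N₂: 8935 (inert)
  CO₂: 0 + 2(313.1) = 626.1
  H₂O: 0 + 3(313.1) = 939.2

626 kmol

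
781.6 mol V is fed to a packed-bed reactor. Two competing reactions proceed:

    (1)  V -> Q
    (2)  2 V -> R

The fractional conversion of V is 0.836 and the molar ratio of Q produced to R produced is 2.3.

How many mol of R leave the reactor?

152 mol

Conversion of V: V consumed = 0.836 × 781.6 = 653.4 mol = 1ξ₁ + 2ξ₂.
Selectivity: 1ξ₁ / (1ξ₂) = 2.3 → ξ₁ = 2.3 ξ₂.
Substitute: (1·2.3 + 2) ξ₂ = 653.4 → ξ₂ = 152 mol, ξ₁ = 349.5 mol.
Outlet amounts (n = n₀ + Σ ν·ξ):
  V: 781.6 − 1(349.5) − 2(152) = 128.2
  Q: 0 + 1(349.5) = 349.5
  R: 0 + 1(152) = 152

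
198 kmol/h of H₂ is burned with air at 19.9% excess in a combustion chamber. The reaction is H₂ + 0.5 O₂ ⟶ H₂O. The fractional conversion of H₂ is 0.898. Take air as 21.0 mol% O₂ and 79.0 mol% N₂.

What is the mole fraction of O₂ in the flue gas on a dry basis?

Stoichiometric O₂ = 0.5 × 198 = 99 kmol/h; O₂ fed = 99 × 1.199 = 118.7 kmol/h.
N₂ fed = 118.7 × 79/21 = 446.5 kmol/h.
Fuel reacted = 0.898 × 198 → ξ = 177.8 kmol/h.
Outlet (n = n₀ + ν ξ):
  H₂: 198 − 1(177.8) = 20.2
  O₂: 118.7 − 0.5(177.8) = 29.8
  N₂: 446.5 (inert)
  H₂O: 0 + 1(177.8) = 177.8
Dry total = 496.5 kmol/h; y_O₂ (dry) = 29.8 / 496.5 = 0.06001.

0.06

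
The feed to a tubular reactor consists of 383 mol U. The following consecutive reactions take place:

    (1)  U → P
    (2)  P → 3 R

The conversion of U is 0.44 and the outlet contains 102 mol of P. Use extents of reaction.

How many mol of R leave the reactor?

Conversion of U: U consumed = 1ξ₁ = 0.44 × 383 → ξ₁ = 168.5 mol.
P balance: n_P = 0 + 1ξ₁ − 1ξ₂ = 102 → ξ₂ = (1·168.5 − 102)/1 = 66.52 mol.
Outlet amounts (n = n₀ + Σ ν·ξ):
  U: 383 − 1(168.5) = 214.5
  P: 0 + 1(168.5) − 1(66.52) = 102
  R: 0 + 3(66.52) = 199.6

200 mol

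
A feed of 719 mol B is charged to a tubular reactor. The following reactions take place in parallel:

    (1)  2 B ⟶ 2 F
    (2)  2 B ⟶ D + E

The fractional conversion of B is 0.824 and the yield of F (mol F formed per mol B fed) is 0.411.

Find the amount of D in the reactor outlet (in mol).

148 mol

Yield of F: 2ξ₁ / 719 = 0.411 → ξ₁ = 147.8 mol.
Conversion of B: 2ξ₁ + 2ξ₂ = 0.824 × 719 = 592.5 → ξ₂ = 148.5 mol.
Outlet amounts (n = n₀ + Σ ν·ξ):
  B: 719 − 2(147.8) − 2(148.5) = 126.5
  F: 0 + 2(147.8) = 295.5
  D: 0 + 1(148.5) = 148.5
  E: 0 + 1(148.5) = 148.5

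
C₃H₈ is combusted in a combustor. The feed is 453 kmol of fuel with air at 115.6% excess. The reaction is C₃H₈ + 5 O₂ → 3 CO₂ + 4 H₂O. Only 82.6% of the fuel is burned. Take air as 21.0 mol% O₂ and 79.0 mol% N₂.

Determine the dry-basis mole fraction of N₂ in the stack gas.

Stoichiometric O₂ = 5 × 453 = 2265 kmol; O₂ fed = 2265 × 2.156 = 4883 kmol.
N₂ fed = 4883 × 79/21 = 18370 kmol.
Fuel reacted = 0.826 × 453 → ξ = 374.2 kmol.
Outlet (n = n₀ + ν ξ):
  C₃H₈: 453 − 1(374.2) = 78.82
  O₂: 4883 − 5(374.2) = 3012
  N₂: 18370 (inert)
  CO₂: 0 + 3(374.2) = 1123
  H₂O: 0 + 4(374.2) = 1497
Dry total = 22580 kmol; y_N₂ (dry) = 18370 / 22580 = 0.8134.

0.813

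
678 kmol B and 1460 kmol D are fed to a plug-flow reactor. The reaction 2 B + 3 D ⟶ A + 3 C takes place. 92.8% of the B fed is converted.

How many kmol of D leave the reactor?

B reacted = 0.928 × 678 = 629.2 kmol; ν_B = −2, so ξ = 629.2/2 = 314.6 kmol.
Outlet amounts (n = n₀ + ν ξ):
  B: 678 − 2(314.6) = 48.82
  D: 1460 − 3(314.6) = 516.2
  A: 0 + 1(314.6) = 314.6
  C: 0 + 3(314.6) = 943.8

516 kmol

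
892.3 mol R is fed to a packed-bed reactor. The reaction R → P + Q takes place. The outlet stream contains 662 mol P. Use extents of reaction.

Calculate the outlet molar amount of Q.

For P: n = n₀ + 1ξ → 662 = 0 + 1ξ, giving ξ = 662 mol.
Outlet amounts (n = n₀ + ν ξ):
  R: 892.3 − 1(662) = 230.3
  P: 0 + 1(662) = 662
  Q: 0 + 1(662) = 662

662 mol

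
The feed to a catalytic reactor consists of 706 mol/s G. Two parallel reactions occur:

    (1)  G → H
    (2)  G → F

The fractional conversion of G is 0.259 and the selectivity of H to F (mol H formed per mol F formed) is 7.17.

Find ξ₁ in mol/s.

Conversion of G: G consumed = 0.259 × 706 = 182.9 mol/s = 1ξ₁ + 1ξ₂.
Selectivity: 1ξ₁ / (1ξ₂) = 7.17 → ξ₁ = 7.17 ξ₂.
Substitute: (1·7.17 + 1) ξ₂ = 182.9 → ξ₂ = 22.38 mol/s, ξ₁ = 160.5 mol/s.
Outlet amounts (n = n₀ + Σ ν·ξ):
  G: 706 − 1(160.5) − 1(22.38) = 523.1
  H: 0 + 1(160.5) = 160.5
  F: 0 + 1(22.38) = 22.38

ξ₁ = 160 mol/s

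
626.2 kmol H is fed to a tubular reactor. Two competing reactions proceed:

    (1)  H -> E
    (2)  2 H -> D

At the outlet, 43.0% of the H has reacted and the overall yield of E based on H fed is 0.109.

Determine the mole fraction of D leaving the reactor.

0.191

Yield of E: 1ξ₁ / 626.2 = 0.109 → ξ₁ = 68.26 kmol.
Conversion of H: 1ξ₁ + 2ξ₂ = 0.43 × 626.2 = 269.3 → ξ₂ = 100.5 kmol.
Outlet amounts (n = n₀ + Σ ν·ξ):
  H: 626.2 − 1(68.26) − 2(100.5) = 356.9
  E: 0 + 1(68.26) = 68.26
  D: 0 + 1(100.5) = 100.5
Total out = 525.7 kmol; y_D = 100.5 / 525.7 = 0.1912.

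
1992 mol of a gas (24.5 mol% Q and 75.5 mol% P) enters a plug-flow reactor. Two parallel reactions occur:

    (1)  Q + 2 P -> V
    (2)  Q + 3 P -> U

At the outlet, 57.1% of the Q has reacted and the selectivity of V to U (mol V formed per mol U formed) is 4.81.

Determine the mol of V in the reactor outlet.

Conversion of Q: Q consumed = 0.571 × 488 = 278.7 mol = 1ξ₁ + 1ξ₂.
Selectivity: 1ξ₁ / (1ξ₂) = 4.81 → ξ₁ = 4.81 ξ₂.
Substitute: (1·4.81 + 1) ξ₂ = 278.7 → ξ₂ = 47.96 mol, ξ₁ = 230.7 mol.
Outlet amounts (n = n₀ + Σ ν·ξ):
  Q: 488 − 1(230.7) − 1(47.96) = 209.4
  P: 1504 − 2(230.7) − 3(47.96) = 898.7
  V: 0 + 1(230.7) = 230.7
  U: 0 + 1(47.96) = 47.96

231 mol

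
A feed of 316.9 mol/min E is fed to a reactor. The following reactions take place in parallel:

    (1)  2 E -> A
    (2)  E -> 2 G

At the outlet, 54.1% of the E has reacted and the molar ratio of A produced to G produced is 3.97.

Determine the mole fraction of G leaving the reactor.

0.0824

Conversion of E: E consumed = 0.541 × 316.9 = 171.4 mol/min = 2ξ₁ + 1ξ₂.
Selectivity: 1ξ₁ / (2ξ₂) = 3.97 → ξ₁ = 7.94 ξ₂.
Substitute: (2·7.94 + 1) ξ₂ = 171.4 → ξ₂ = 10.16 mol/min, ξ₁ = 80.64 mol/min.
Outlet amounts (n = n₀ + Σ ν·ξ):
  E: 316.9 − 2(80.64) − 1(10.16) = 145.5
  A: 0 + 1(80.64) = 80.64
  G: 0 + 2(10.16) = 20.31
Total out = 246.4 mol/min; y_G = 20.31 / 246.4 = 0.08244.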